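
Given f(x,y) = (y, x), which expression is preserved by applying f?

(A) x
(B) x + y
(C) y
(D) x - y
B

For f(x,y) = (y, x):
After applying f: x' = y, y' = x. So x' + y' = y + x = x + y.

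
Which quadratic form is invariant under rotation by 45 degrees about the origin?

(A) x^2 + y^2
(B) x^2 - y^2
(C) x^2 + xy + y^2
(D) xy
A

Rotation by 45 degrees sends (x, y) to (sqrt(2)x/2 - sqrt(2)y/2, sqrt(2)x/2 + sqrt(2)y/2).
Substitute the transformed coordinates into each option and compare with the original:
(A) x^2 + y^2  ->  (sqrt(2)x/2 - sqrt(2)y/2)^2 + (sqrt(2)x/2 + sqrt(2)y/2)^2 = x^2 + y^2   [equals x^2 + y^2: invariant]
(B) x^2 - y^2  ->  (sqrt(2)x/2 - sqrt(2)y/2)^2 - (sqrt(2)x/2 + sqrt(2)y/2)^2 = -2xy   [differs from x^2 - y^2: not invariant]
(C) x^2 + xy + y^2  ->  (sqrt(2)x/2 - sqrt(2)y/2)^2 + (sqrt(2)x/2 - sqrt(2)y/2)(sqrt(2)x/2 + sqrt(2)y/2) + (sqrt(2)x/2 + sqrt(2)y/2)^2 = 3x^2/2 + y^2/2   [differs from x^2 + xy + y^2: not invariant]
(D) xy  ->  (sqrt(2)x/2 - sqrt(2)y/2)(sqrt(2)x/2 + sqrt(2)y/2) = x^2/2 - y^2/2   [differs from xy: not invariant]

Only option (A), x^2 + y^2, is unchanged by the transformation.
x^2 + y^2 is the squared distance from the origin, which rotations preserve.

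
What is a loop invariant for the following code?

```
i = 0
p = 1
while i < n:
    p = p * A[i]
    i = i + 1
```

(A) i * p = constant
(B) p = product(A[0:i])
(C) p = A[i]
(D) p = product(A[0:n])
B

A loop invariant must hold before the first iteration and be re-established by every execution of the body.

(B) p = product(A[0:i]): Initially i = 0 and p = 1 = product of the empty slice A[0:0]. If p = product(A[0:i]) holds at the top of an iteration, the body sets p to product(A[0:i]) * A[i] = product(A[0:i+1]) and then i to i+1, so the property is restored. At exit i = n, giving p = product(A[0:n]).

The other options fail:
(A) i * p = constant: initially i * p = 0, but after one iteration it is 1 * A[0], which is nonzero in general.
(C) p = A[i]: after the first iteration p = A[0] but i = 1; in general p is a product of several elements, not a single one.
(D) p = product(A[0:n]): false before the loop (p = 1, not the full product) -- it only becomes true at exit.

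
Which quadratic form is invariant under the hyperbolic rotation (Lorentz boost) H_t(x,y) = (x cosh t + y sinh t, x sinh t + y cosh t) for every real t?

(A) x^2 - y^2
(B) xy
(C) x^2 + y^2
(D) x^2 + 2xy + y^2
A

Write x' = x cosh t + y sinh t, y' = x sinh t + y cosh t and substitute into each option:
(A) x^2 - y^2: (x cosh t + y sinh t)^2 - (x sinh t + y cosh t)^2 = x^2(cosh^2 t - sinh^2 t) + 2xy(cosh t sinh t - sinh t cosh t) + y^2(sinh^2 t - cosh^2 t) = x^2 - y^2   [invariant, using cosh^2 t - sinh^2 t = 1]
(B) xy: (x cosh t + y sinh t)(x sinh t + y cosh t) = xy(cosh^2 t + sinh^2 t) + (x^2 + y^2) sinh t cosh t = xy cosh 2t + (x^2 + y^2)(sinh 2t)/2   [not invariant for t != 0]
(C) x^2 + y^2: (x cosh t + y sinh t)^2 + (x sinh t + y cosh t)^2 = (x^2 + y^2)(cosh^2 t + sinh^2 t) + 4xy sinh t cosh t = (x^2 + y^2) cosh 2t + 2xy sinh 2t   [not invariant for t != 0]
(D) x^2 + 2xy + y^2: (x' + y')^2 with x' + y' = (x + y)(cosh t + sinh t) = (x + y)e^t, so it becomes (x + y)^2 e^(2t)   [not invariant for t != 0]

Only (A) x^2 - y^2 is unchanged; it is the Minkowski form preserved by Lorentz boosts, just as x^2 + y^2 is preserved by ordinary rotations.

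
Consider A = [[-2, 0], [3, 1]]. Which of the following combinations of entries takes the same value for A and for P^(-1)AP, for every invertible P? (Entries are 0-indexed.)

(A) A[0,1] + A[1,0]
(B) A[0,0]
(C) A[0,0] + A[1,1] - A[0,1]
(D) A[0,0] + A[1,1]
D

A[0,0] + A[1,1] is the trace of A. By the cyclic property of the trace, tr(P^(-1)AP) = tr(APP^(-1)) = tr(A), so it is the same for every matrix similar to A.

The other combinations are not similarity invariants. For example, take P = [[1, 2], [0, 1]] (det P = 1), so P^(-1) = [[1, -2], [0, 1]] and
B = P^(-1)AP = [[-8, -18], [3, 7]].
Evaluating each option on A and on B:
(A) A[0,1] + A[1,0]: 3 for A, -15 for B -> changes
(B) A[0,0]: -2 for A, -8 for B -> changes
(C) A[0,0] + A[1,1] - A[0,1]: -1 for A, 17 for B -> changes
(D) A[0,0] + A[1,1]: -1 for A, -1 for B -> unchanged

Only (D) A[0,0] + A[1,1] = -1 survives (and it does so for every P, not just this one), so it is the invariant.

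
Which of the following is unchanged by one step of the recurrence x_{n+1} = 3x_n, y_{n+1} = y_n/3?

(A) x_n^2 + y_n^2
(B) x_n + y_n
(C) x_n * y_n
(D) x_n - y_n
C

For the recurrence x_{n+1} = 3x_n, y_{n+1} = y_n/3:

x_{n+1} * y_{n+1} = (3x_n) * (y_n/3) = x_n * y_n
The product is conserved.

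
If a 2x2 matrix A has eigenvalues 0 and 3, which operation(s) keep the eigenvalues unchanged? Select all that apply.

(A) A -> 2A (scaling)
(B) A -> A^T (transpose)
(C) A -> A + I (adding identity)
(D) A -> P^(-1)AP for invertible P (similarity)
B and D

Eigenvalues are preserved by:
1. Similarity transformations: A -> P^(-1)AP (same characteristic polynomial)
2. Transpose: A^T has the same eigenvalues as A

Eigenvalues are NOT preserved by:
- Adding identity: eigenvalues become 0+1, 3+1
- Scaling: eigenvalues become 0, 6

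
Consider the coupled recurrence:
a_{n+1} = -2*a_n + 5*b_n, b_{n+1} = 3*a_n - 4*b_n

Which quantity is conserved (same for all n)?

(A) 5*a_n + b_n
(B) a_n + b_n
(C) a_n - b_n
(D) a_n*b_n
B

Replace a_n by a_{n+1} = -2*a_n + 5*b_n and b_n by b_{n+1} = 3*a_n - 4*b_n in each option and simplify:
(A) 5*a_n + b_n  ->  5*(-2*a_n + 5*b_n) + (3*a_n - 4*b_n) = -7*a_n + 21*b_n   [not conserved]
(B) a_n + b_n  ->  (-2*a_n + 5*b_n) + (3*a_n - 4*b_n) = a_n + b_n   [conserved]
(C) a_n - b_n  ->  (-2*a_n + 5*b_n) - (3*a_n - 4*b_n) = -5*a_n + 9*b_n   [not conserved]
(D) a_n*b_n  ->  (-2*a_n + 5*b_n)*(3*a_n - 4*b_n) = -6*a_n^2 + 23*a_n*b_n - 20*b_n^2   [not conserved]

Only (B) a_n + b_n returns to itself after one step, so it is the conserved quantity.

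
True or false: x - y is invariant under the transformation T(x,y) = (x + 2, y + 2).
True

Substitute T(x,y) = (x + 2, y + 2) into the expression and compare with the original.

Original: x - y
After applying T: (x + 2) - (y + 2) = x - y

This is identical to the original x - y, so the expression is invariant.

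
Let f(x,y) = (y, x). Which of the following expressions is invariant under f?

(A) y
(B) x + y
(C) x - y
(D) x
B

For f(x,y) = (y, x):
After applying f: x' = y, y' = x. So x' + y' = y + x = x + y.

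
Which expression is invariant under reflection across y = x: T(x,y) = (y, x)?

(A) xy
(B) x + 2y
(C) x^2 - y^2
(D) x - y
A

The map is reflection across y = x: T(x,y) = (y, x).
Substitute the transformed coordinates into each option and compare with the original:
(A) xy  ->  (y)(x) = xy   [equals xy: invariant]
(B) x + 2y  ->  (y) + 2(x) = 2x + y   [differs from x + 2y: not invariant]
(C) x^2 - y^2  ->  (y)^2 - (x)^2 = -x^2 + y^2   [differs from x^2 - y^2: not invariant]
(D) x - y  ->  (y) - (x) = -x + y   [differs from x - y: not invariant]

Only option (A), xy, is unchanged by the transformation.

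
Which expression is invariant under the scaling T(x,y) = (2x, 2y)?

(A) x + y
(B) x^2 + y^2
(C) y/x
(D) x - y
C

Under the uniform scaling T(x,y) = (2x, 2y):
Substitute the transformed coordinates into each option and compare with the original:
(A) x + y  ->  (2x) + (2y) = 2x + 2y   [differs from x + y: not invariant]
(B) x^2 + y^2  ->  (2x)^2 + (2y)^2 = 4x^2 + 4y^2   [differs from x^2 + y^2: not invariant]
(C) y/x  ->  (2y)/(2x) = y/x   [equals y/x: invariant]
(D) x - y  ->  (2x) - (2y) = 2x - 2y   [differs from x - y: not invariant]

Only option (C), y/x, is unchanged by the transformation.
The common factor 2 cancels in a ratio of coordinates, while sums, products and sums of squares pick up factors of 2 or 4.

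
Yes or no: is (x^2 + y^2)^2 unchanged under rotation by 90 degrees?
Yes

Applying rotation by 90 degrees: x' = x*cos(90 degrees) - y*sin(90 degrees) = -y, y' = x*sin(90 degrees) + y*cos(90 degrees) = x

Substituting into (x^2 + y^2)^2:
((-y)^2 + (x)^2)^2
= x^4 + 2x^2y^2 + y^4 = (x^2 + y^2)^2

This equals the original expression (x^2 + y^2)^2, so it IS invariant.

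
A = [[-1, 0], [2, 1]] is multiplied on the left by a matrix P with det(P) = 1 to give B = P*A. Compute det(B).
-1

By the multiplicative property of determinants, det(B) = det(P*A) = det(P) * det(A) = det(A),
so the determinant is invariant under multiplication by any determinant-1 matrix; we just need det(A).

det(A) = (-1)(1) - (0)(2) = -1 - 0 = -1

Therefore det(B) = 1 * (-1) = -1.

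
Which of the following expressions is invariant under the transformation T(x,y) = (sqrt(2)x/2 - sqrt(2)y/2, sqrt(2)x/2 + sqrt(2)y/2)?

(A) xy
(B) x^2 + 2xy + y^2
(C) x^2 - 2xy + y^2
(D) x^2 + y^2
D

An expression E(x,y) is invariant under T if E(T(x,y)) = E(x,y). Here T(x,y) = (sqrt(2)x/2 - sqrt(2)y/2, sqrt(2)x/2 + sqrt(2)y/2).
Substitute the transformed coordinates into each option and compare with the original:
(A) xy  ->  (sqrt(2)x/2 - sqrt(2)y/2)(sqrt(2)x/2 + sqrt(2)y/2) = x^2/2 - y^2/2   [differs from xy: not invariant]
(B) x^2 + 2xy + y^2  ->  (sqrt(2)x/2 - sqrt(2)y/2)^2 + 2(sqrt(2)x/2 - sqrt(2)y/2)(sqrt(2)x/2 + sqrt(2)y/2) + (sqrt(2)x/2 + sqrt(2)y/2)^2 = 2x^2   [differs from x^2 + 2xy + y^2: not invariant]
(C) x^2 - 2xy + y^2  ->  (sqrt(2)x/2 - sqrt(2)y/2)^2 - 2(sqrt(2)x/2 - sqrt(2)y/2)(sqrt(2)x/2 + sqrt(2)y/2) + (sqrt(2)x/2 + sqrt(2)y/2)^2 = 2y^2   [differs from x^2 - 2xy + y^2: not invariant]
(D) x^2 + y^2  ->  (sqrt(2)x/2 - sqrt(2)y/2)^2 + (sqrt(2)x/2 + sqrt(2)y/2)^2 = x^2 + y^2   [equals x^2 + y^2: invariant]

Only option (D), x^2 + y^2, is unchanged by the transformation.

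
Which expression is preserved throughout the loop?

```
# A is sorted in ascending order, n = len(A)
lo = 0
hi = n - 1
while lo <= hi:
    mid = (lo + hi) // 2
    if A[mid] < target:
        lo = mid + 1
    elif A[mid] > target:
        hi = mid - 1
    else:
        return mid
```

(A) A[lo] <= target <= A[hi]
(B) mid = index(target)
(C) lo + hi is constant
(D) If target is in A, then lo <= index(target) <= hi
D

A loop invariant must hold before the first iteration and be re-established by every execution of the body.

(D) If target is in A, then lo <= index(target) <= hi: Before the loop [lo, hi] = [0, n-1] covers every index. When A[mid] < target, sortedness puts target strictly to the right of mid, so setting lo = mid + 1 keeps index(target) in [lo, hi]; symmetrically for hi = mid - 1. Hence 'if target is in A then lo <= index(target) <= hi' holds after every iteration, and when lo > hi it proves target is absent.

The other options fail:
(A) A[lo] <= target <= A[hi]: fails when target is not in A (e.g. target < A[0] already violates it before the loop), so it is not maintained in general.
(B) mid = index(target): mid is just the current probe; it equals index(target) only on the iteration that returns.
(C) lo + hi is constant: each iteration moves exactly one of lo, hi, so lo + hi changes (e.g. 0 + (n-1) becomes (mid+1) + (n-1)).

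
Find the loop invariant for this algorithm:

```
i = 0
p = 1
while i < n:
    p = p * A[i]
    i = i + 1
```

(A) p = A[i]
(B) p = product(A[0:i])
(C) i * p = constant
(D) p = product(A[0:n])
B

A loop invariant must hold before the first iteration and be re-established by every execution of the body.

(B) p = product(A[0:i]): Initially i = 0 and p = 1 = product of the empty slice A[0:0]. If p = product(A[0:i]) holds at the top of an iteration, the body sets p to product(A[0:i]) * A[i] = product(A[0:i+1]) and then i to i+1, so the property is restored. At exit i = n, giving p = product(A[0:n]).

The other options fail:
(A) p = A[i]: after the first iteration p = A[0] but i = 1; in general p is a product of several elements, not a single one.
(C) i * p = constant: initially i * p = 0, but after one iteration it is 1 * A[0], which is nonzero in general.
(D) p = product(A[0:n]): false before the loop (p = 1, not the full product) -- it only becomes true at exit.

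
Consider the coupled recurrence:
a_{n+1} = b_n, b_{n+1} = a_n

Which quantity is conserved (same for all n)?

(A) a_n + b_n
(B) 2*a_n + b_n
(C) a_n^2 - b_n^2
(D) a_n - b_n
A

Replace a_n by a_{n+1} = b_n and b_n by b_{n+1} = a_n in each option and simplify:
(A) a_n + b_n  ->  (b_n) + (a_n) = a_n + b_n   [conserved]
(B) 2*a_n + b_n  ->  2*(b_n) + (a_n) = a_n + 2*b_n   [not conserved]
(C) a_n^2 - b_n^2  ->  (b_n)^2 - (a_n)^2 = -a_n^2 + b_n^2   [not conserved]
(D) a_n - b_n  ->  (b_n) - (a_n) = -a_n + b_n   [not conserved]

Only (A) a_n + b_n returns to itself after one step, so it is the conserved quantity.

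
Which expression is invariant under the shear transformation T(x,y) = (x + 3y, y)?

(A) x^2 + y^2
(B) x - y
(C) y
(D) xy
C

Under the shear T(x,y) = (x + 3y, y):
Substitute the transformed coordinates into each option and compare with the original:
(A) x^2 + y^2  ->  (x + 3y)^2 + (y)^2 = x^2 + 6xy + 10y^2   [differs from x^2 + y^2: not invariant]
(B) x - y  ->  (x + 3y) - (y) = x + 2y   [differs from x - y: not invariant]
(C) y  ->  (y) = y   [equals y: invariant]
(D) xy  ->  (x + 3y)(y) = xy + 3y^2   [differs from xy: not invariant]

Only option (C), y, is unchanged by the transformation.
A horizontal shear moves points parallel to the x-axis, so the y-coordinate (and any function of y alone) is unchanged.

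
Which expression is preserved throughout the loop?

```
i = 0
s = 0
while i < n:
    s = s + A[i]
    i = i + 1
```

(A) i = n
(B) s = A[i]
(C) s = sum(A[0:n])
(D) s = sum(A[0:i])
D

A loop invariant must hold before the first iteration and be re-established by every execution of the body.

(D) s = sum(A[0:i]): Initially i = 0 and s = 0 = sum of the empty slice A[0:0]. If s = sum(A[0:i]) holds at the top of an iteration, the body sets s to sum(A[0:i]) + A[i] = sum(A[0:i+1]) and then i to i+1, so s = sum(A[0:i]) holds again. At exit i = n, giving s = sum(A[0:n]).

The other options fail:
(A) i = n: false initially (i = 0); it is the exit condition, not an invariant.
(B) s = A[i]: after the first iteration s = A[0] but i = 1, so s = A[i] compares s with the wrong element (and fails in general).
(C) s = sum(A[0:n]): false before the loop (s = 0, not the full sum) -- it only becomes true at exit.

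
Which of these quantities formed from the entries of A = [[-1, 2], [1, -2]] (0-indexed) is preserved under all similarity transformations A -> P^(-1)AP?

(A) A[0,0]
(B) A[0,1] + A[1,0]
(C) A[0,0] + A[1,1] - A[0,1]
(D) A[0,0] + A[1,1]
D

A[0,0] + A[1,1] is the trace of A. By the cyclic property of the trace, tr(P^(-1)AP) = tr(APP^(-1)) = tr(A), so it is the same for every matrix similar to A.

The other combinations are not similarity invariants. For example, take P = [[1, 2], [0, 1]] (det P = 1), so P^(-1) = [[1, -2], [0, 1]] and
B = P^(-1)AP = [[-3, 0], [1, 0]].
Evaluating each option on A and on B:
(A) A[0,0]: -1 for A, -3 for B -> changes
(B) A[0,1] + A[1,0]: 3 for A, 1 for B -> changes
(C) A[0,0] + A[1,1] - A[0,1]: -5 for A, -3 for B -> changes
(D) A[0,0] + A[1,1]: -3 for A, -3 for B -> unchanged

Only (D) A[0,0] + A[1,1] = -3 survives (and it does so for every P, not just this one), so it is the invariant.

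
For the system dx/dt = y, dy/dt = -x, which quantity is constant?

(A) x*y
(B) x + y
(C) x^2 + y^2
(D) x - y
C

A first integral I satisfies dI/dt = 0 along every solution. Differentiate each option and use the equation of motion:
(A) d/dt[x*y] = (dx/dt)y + x(dy/dt) = y^2 - x^2, not identically 0
(B) d/dt[x + y] = y + (-x) = y - x, not identically 0
(C) d/dt[x^2 + y^2] = 2x*dx/dt + 2y*dy/dt = 2x*y + 2y*(-x) = 0
(D) d/dt[x - y] = y - (-x) = x + y, not identically 0

Only (C) has zero time-derivative. So x^2 + y^2 (the squared radius; trajectories are circles) is the conserved quantity.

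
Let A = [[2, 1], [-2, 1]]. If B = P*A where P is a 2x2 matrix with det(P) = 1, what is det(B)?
4

By the multiplicative property of determinants, det(B) = det(P*A) = det(P) * det(A) = det(A),
so the determinant is invariant under multiplication by any determinant-1 matrix; we just need det(A).

det(A) = (2)(1) - (1)(-2) = 2 - (-2) = 4

Therefore det(B) = 1 * 4 = 4.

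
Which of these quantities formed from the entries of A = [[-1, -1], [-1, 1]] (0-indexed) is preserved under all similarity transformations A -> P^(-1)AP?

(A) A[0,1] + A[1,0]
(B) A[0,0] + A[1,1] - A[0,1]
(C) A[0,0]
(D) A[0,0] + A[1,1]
D

A[0,0] + A[1,1] is the trace of A. By the cyclic property of the trace, tr(P^(-1)AP) = tr(APP^(-1)) = tr(A), so it is the same for every matrix similar to A.

The other combinations are not similarity invariants. For example, take P = [[2, 1], [1, 1]] (det P = 1), so P^(-1) = [[1, -1], [-1, 2]] and
B = P^(-1)AP = [[-2, -2], [1, 2]].
Evaluating each option on A and on B:
(A) A[0,1] + A[1,0]: -2 for A, -1 for B -> changes
(B) A[0,0] + A[1,1] - A[0,1]: 1 for A, 2 for B -> changes
(C) A[0,0]: -1 for A, -2 for B -> changes
(D) A[0,0] + A[1,1]: 0 for A, 0 for B -> unchanged

Only (D) A[0,0] + A[1,1] = 0 survives (and it does so for every P, not just this one), so it is the invariant.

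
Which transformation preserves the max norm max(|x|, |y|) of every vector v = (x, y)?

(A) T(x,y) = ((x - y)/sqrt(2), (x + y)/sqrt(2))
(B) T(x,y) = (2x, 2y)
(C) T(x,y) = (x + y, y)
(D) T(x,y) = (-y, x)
D

A transformation preserves a norm if ||T(v)|| = ||v|| for every v; a single vector where the norm changes rules an option out.

(A) T(x,y) = ((x - y)/sqrt(2), (x + y)/sqrt(2)): v = (1, 0) has norm max(|1|, |0|) = 1, but T(v) = (sqrt(2)/2, sqrt(2)/2) has norm sqrt(2)/2 -- not preserved.
(B) T(x,y) = (2x, 2y): v = (1, 0) has norm max(|1|, |0|) = 1, but T(v) = (2, 0) has norm 2 -- not preserved.
(C) T(x,y) = (x + y, y): v = (1, 1) has norm max(|1|, |1|) = 1, but T(v) = (2, 1) has norm 2 -- not preserved.
(D) T(x,y) = (-y, x): preserves the norm -- it only permutes the coordinates and/or flips signs, which leaves max(|x|, |y|) unchanged.

Therefore the answer is (D).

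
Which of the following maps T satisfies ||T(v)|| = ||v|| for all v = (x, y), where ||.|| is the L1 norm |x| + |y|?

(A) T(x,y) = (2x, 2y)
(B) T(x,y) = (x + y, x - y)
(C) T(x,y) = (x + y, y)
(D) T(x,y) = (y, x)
D

A transformation preserves a norm if ||T(v)|| = ||v|| for every v; a single vector where the norm changes rules an option out.

(A) T(x,y) = (2x, 2y): v = (1, 0) has norm |1| + |0| = 1, but T(v) = (2, 0) has norm 2 -- not preserved.
(B) T(x,y) = (x + y, x - y): v = (1, 0) has norm |1| + |0| = 1, but T(v) = (1, 1) has norm 2 -- not preserved.
(C) T(x,y) = (x + y, y): v = (0, 1) has norm |0| + |1| = 1, but T(v) = (1, 1) has norm 2 -- not preserved.
(D) T(x,y) = (y, x): preserves the norm -- it only permutes the coordinates and/or flips signs, which leaves |x| + |y| unchanged.

Therefore the answer is (D).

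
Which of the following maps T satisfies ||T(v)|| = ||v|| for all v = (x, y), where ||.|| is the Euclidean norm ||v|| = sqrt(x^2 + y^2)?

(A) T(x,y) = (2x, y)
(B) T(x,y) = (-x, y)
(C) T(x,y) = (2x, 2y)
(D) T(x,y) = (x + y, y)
B

A transformation preserves a norm if ||T(v)|| = ||v|| for every v; a single vector where the norm changes rules an option out.

(A) T(x,y) = (2x, y): v = (1, 0) has norm sqrt((1)^2 + (0)^2) = 1, but T(v) = (2, 0) has norm 2 -- not preserved.
(B) T(x,y) = (-x, y): preserves the norm -- it is an orthogonal map (a rotation/reflection), and (-x)^2 + (y)^2 simplifies to x^2 + y^2.
(C) T(x,y) = (2x, 2y): v = (1, 0) has norm sqrt((1)^2 + (0)^2) = 1, but T(v) = (2, 0) has norm 2 -- not preserved.
(D) T(x,y) = (x + y, y): v = (0, 1) has norm sqrt((0)^2 + (1)^2) = 1, but T(v) = (1, 1) has norm sqrt(2) -- not preserved.

Therefore the answer is (B).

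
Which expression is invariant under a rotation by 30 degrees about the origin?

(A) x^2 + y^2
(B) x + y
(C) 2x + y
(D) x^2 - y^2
A

A rotation by 30 degrees sends (x, y) to (sqrt(3)x/2 - y/2, x/2 + sqrt(3)y/2).
Substitute the transformed coordinates into each option and compare with the original:
(A) x^2 + y^2  ->  (sqrt(3)x/2 - y/2)^2 + (x/2 + sqrt(3)y/2)^2 = x^2 + y^2   [equals x^2 + y^2: invariant]
(B) x + y  ->  (sqrt(3)x/2 - y/2) + (x/2 + sqrt(3)y/2) = x/2 + sqrt(3)x/2 - y/2 + sqrt(3)y/2   [differs from x + y: not invariant]
(C) 2x + y  ->  2(sqrt(3)x/2 - y/2) + (x/2 + sqrt(3)y/2) = x/2 + sqrt(3)x - y + sqrt(3)y/2   [differs from 2x + y: not invariant]
(D) x^2 - y^2  ->  (sqrt(3)x/2 - y/2)^2 - (x/2 + sqrt(3)y/2)^2 = x^2/2 - sqrt(3)xy - y^2/2   [differs from x^2 - y^2: not invariant]

Only option (A), x^2 + y^2, is unchanged by the transformation.
Geometrically, x^2 + y^2 is the squared distance from the origin, which every rotation about the origin preserves.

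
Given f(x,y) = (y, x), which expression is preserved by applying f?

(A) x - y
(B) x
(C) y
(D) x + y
D

For f(x,y) = (y, x):
After applying f: x' = y, y' = x. So x' + y' = y + x = x + y.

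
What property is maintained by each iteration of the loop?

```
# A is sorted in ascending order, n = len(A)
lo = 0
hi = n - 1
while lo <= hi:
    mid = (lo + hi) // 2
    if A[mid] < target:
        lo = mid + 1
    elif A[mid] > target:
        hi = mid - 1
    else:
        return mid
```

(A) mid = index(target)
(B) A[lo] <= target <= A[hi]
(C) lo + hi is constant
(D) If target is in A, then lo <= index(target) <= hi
D

A loop invariant must hold before the first iteration and be re-established by every execution of the body.

(D) If target is in A, then lo <= index(target) <= hi: Before the loop [lo, hi] = [0, n-1] covers every index. When A[mid] < target, sortedness puts target strictly to the right of mid, so setting lo = mid + 1 keeps index(target) in [lo, hi]; symmetrically for hi = mid - 1. Hence 'if target is in A then lo <= index(target) <= hi' holds after every iteration, and when lo > hi it proves target is absent.

The other options fail:
(A) mid = index(target): mid is just the current probe; it equals index(target) only on the iteration that returns.
(B) A[lo] <= target <= A[hi]: fails when target is not in A (e.g. target < A[0] already violates it before the loop), so it is not maintained in general.
(C) lo + hi is constant: each iteration moves exactly one of lo, hi, so lo + hi changes (e.g. 0 + (n-1) becomes (mid+1) + (n-1)).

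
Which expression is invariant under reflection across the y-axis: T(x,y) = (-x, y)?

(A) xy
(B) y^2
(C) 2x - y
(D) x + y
B

The map is reflection across the y-axis: T(x,y) = (-x, y).
Substitute the transformed coordinates into each option and compare with the original:
(A) xy  ->  (-x)(y) = -xy   [differs from xy: not invariant]
(B) y^2  ->  (y)^2 = y^2   [equals y^2: invariant]
(C) 2x - y  ->  2(-x) - (y) = -2x - y   [differs from 2x - y: not invariant]
(D) x + y  ->  (-x) + (y) = -x + y   [differs from x + y: not invariant]

Only option (B), y^2, is unchanged by the transformation.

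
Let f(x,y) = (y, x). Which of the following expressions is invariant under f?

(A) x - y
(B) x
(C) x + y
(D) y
C

For f(x,y) = (y, x):
After applying f: x' = y, y' = x. So x' + y' = y + x = x + y.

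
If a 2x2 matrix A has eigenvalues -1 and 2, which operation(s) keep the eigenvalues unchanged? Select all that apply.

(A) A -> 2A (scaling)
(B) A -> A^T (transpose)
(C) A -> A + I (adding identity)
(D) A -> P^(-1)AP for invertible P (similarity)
B and D

Eigenvalues are preserved by:
1. Similarity transformations: A -> P^(-1)AP (same characteristic polynomial)
2. Transpose: A^T has the same eigenvalues as A

Eigenvalues are NOT preserved by:
- Adding identity: eigenvalues become -1+1, 2+1
- Scaling: eigenvalues become -2, 4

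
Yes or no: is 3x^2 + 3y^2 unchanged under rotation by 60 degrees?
Yes

Applying rotation by 60 degrees: x' = x*cos(60 degrees) - y*sin(60 degrees) = x/2 - sqrt(3)y/2, y' = x*sin(60 degrees) + y*cos(60 degrees) = sqrt(3)x/2 + y/2

Substituting into 3x^2 + 3y^2:
3(x/2 - sqrt(3)y/2)^2 + 3(sqrt(3)x/2 + y/2)^2
= 3x^2 + 3y^2

This equals the original expression 3x^2 + 3y^2, so it IS invariant.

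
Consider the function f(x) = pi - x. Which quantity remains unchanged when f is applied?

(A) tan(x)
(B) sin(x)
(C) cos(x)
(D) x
B

For f(x) = pi - x:
sin(pi - x) = sin(x), so sine is invariant under this transformation.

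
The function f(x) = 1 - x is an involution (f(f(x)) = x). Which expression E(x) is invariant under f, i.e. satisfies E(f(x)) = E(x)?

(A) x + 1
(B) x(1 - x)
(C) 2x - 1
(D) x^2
B

Replace x by f(x) = 1 - x in each option and simplify. As a quick numerical cross-check, also compare E(3) with E(f(3)) = E(-2).

(A) x + 1  ->  (1 - x) + 1 = 2 - x; check: E(3) = 4 but E(-2) = -1.   [not invariant]
(B) x(1 - x)  ->  (1 - x)(1 - (1 - x)), which simplifies back to x(1 - x); check: E(3) = -6, E(-2) = -6.   [invariant]
(C) 2x - 1  ->  2(1 - x) - 1 = 1 - 2x; check: E(3) = 5 but E(-2) = -5.   [not invariant]
(D) x^2  ->  (1 - x)^2 = (x - 1)^2; check: E(3) = 9 but E(-2) = 4.   [not invariant]

Only (B) is unchanged. E is symmetric under swapping x with f(x) = 1 - x, which is exactly what an involution does.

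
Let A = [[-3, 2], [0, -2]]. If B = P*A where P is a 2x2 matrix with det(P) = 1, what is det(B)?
6

By the multiplicative property of determinants, det(B) = det(P*A) = det(P) * det(A) = det(A),
so the determinant is invariant under multiplication by any determinant-1 matrix; we just need det(A).

det(A) = (-3)(-2) - (2)(0) = 6 - 0 = 6

Therefore det(B) = 1 * 6 = 6.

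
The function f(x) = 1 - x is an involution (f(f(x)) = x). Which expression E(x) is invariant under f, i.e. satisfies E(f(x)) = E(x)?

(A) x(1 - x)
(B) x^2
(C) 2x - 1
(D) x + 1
A

Replace x by f(x) = 1 - x in each option and simplify. As a quick numerical cross-check, also compare E(4) with E(f(4)) = E(-3).

(A) x(1 - x)  ->  (1 - x)(1 - (1 - x)), which simplifies back to x(1 - x); check: E(4) = -12, E(-3) = -12.   [invariant]
(B) x^2  ->  (1 - x)^2 = (x - 1)^2; check: E(4) = 16 but E(-3) = 9.   [not invariant]
(C) 2x - 1  ->  2(1 - x) - 1 = 1 - 2x; check: E(4) = 7 but E(-3) = -7.   [not invariant]
(D) x + 1  ->  (1 - x) + 1 = 2 - x; check: E(4) = 5 but E(-3) = -2.   [not invariant]

Only (A) is unchanged. E is symmetric under swapping x with f(x) = 1 - x, which is exactly what an involution does.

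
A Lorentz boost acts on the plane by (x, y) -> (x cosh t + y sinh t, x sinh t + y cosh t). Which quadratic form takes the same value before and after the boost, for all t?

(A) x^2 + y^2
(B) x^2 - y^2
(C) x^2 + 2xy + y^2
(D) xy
B

Write x' = x cosh t + y sinh t, y' = x sinh t + y cosh t and substitute into each option:
(A) x^2 + y^2: (x cosh t + y sinh t)^2 + (x sinh t + y cosh t)^2 = (x^2 + y^2)(cosh^2 t + sinh^2 t) + 4xy sinh t cosh t = (x^2 + y^2) cosh 2t + 2xy sinh 2t   [not invariant for t != 0]
(B) x^2 - y^2: (x cosh t + y sinh t)^2 - (x sinh t + y cosh t)^2 = x^2(cosh^2 t - sinh^2 t) + 2xy(cosh t sinh t - sinh t cosh t) + y^2(sinh^2 t - cosh^2 t) = x^2 - y^2   [invariant, using cosh^2 t - sinh^2 t = 1]
(C) x^2 + 2xy + y^2: (x' + y')^2 with x' + y' = (x + y)(cosh t + sinh t) = (x + y)e^t, so it becomes (x + y)^2 e^(2t)   [not invariant for t != 0]
(D) xy: (x cosh t + y sinh t)(x sinh t + y cosh t) = xy(cosh^2 t + sinh^2 t) + (x^2 + y^2) sinh t cosh t = xy cosh 2t + (x^2 + y^2)(sinh 2t)/2   [not invariant for t != 0]

Only (B) x^2 - y^2 is unchanged; it is the Minkowski form preserved by Lorentz boosts, just as x^2 + y^2 is preserved by ordinary rotations.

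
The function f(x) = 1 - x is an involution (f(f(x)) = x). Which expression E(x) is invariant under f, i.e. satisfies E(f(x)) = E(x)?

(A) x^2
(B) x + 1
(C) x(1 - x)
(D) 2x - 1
C

Replace x by f(x) = 1 - x in each option and simplify. As a quick numerical cross-check, also compare E(5) with E(f(5)) = E(-4).

(A) x^2  ->  (1 - x)^2 = (x - 1)^2; check: E(5) = 25 but E(-4) = 16.   [not invariant]
(B) x + 1  ->  (1 - x) + 1 = 2 - x; check: E(5) = 6 but E(-4) = -3.   [not invariant]
(C) x(1 - x)  ->  (1 - x)(1 - (1 - x)), which simplifies back to x(1 - x); check: E(5) = -20, E(-4) = -20.   [invariant]
(D) 2x - 1  ->  2(1 - x) - 1 = 1 - 2x; check: E(5) = 9 but E(-4) = -9.   [not invariant]

Only (C) is unchanged. E is symmetric under swapping x with f(x) = 1 - x, which is exactly what an involution does.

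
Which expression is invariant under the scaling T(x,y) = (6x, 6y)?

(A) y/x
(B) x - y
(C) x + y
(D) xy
A

Under the uniform scaling T(x,y) = (6x, 6y):
Substitute the transformed coordinates into each option and compare with the original:
(A) y/x  ->  (6y)/(6x) = y/x   [equals y/x: invariant]
(B) x - y  ->  (6x) - (6y) = 6x - 6y   [differs from x - y: not invariant]
(C) x + y  ->  (6x) + (6y) = 6x + 6y   [differs from x + y: not invariant]
(D) xy  ->  (6x)(6y) = 36xy   [differs from xy: not invariant]

Only option (A), y/x, is unchanged by the transformation.
The common factor 6 cancels in a ratio of coordinates, while sums, products and sums of squares pick up factors of 6 or 36.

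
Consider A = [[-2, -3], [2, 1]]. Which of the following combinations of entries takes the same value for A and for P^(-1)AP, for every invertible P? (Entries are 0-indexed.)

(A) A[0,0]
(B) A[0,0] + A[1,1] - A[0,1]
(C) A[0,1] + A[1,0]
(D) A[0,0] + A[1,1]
D

A[0,0] + A[1,1] is the trace of A. By the cyclic property of the trace, tr(P^(-1)AP) = tr(APP^(-1)) = tr(A), so it is the same for every matrix similar to A.

The other combinations are not similarity invariants. For example, take P = [[2, 1], [1, 1]] (det P = 1), so P^(-1) = [[1, -1], [-1, 2]] and
B = P^(-1)AP = [[-12, -8], [17, 11]].
Evaluating each option on A and on B:
(A) A[0,0]: -2 for A, -12 for B -> changes
(B) A[0,0] + A[1,1] - A[0,1]: 2 for A, 7 for B -> changes
(C) A[0,1] + A[1,0]: -1 for A, 9 for B -> changes
(D) A[0,0] + A[1,1]: -1 for A, -1 for B -> unchanged

Only (D) A[0,0] + A[1,1] = -1 survives (and it does so for every P, not just this one), so it is the invariant.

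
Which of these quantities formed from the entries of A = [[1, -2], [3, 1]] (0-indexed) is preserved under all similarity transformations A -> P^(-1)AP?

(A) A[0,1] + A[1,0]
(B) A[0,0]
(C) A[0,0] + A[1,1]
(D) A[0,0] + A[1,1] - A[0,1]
C

A[0,0] + A[1,1] is the trace of A. By the cyclic property of the trace, tr(P^(-1)AP) = tr(APP^(-1)) = tr(A), so it is the same for every matrix similar to A.

The other combinations are not similarity invariants. For example, take P = [[1, 2], [0, 1]] (det P = 1), so P^(-1) = [[1, -2], [0, 1]] and
B = P^(-1)AP = [[-5, -14], [3, 7]].
Evaluating each option on A and on B:
(A) A[0,1] + A[1,0]: 1 for A, -11 for B -> changes
(B) A[0,0]: 1 for A, -5 for B -> changes
(C) A[0,0] + A[1,1]: 2 for A, 2 for B -> unchanged
(D) A[0,0] + A[1,1] - A[0,1]: 4 for A, 16 for B -> changes

Only (C) A[0,0] + A[1,1] = 2 survives (and it does so for every P, not just this one), so it is the invariant.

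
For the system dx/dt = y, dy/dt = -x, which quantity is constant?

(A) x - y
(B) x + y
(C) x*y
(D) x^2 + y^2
D

A first integral I satisfies dI/dt = 0 along every solution. Differentiate each option and use the equation of motion:
(A) d/dt[x - y] = y - (-x) = x + y, not identically 0
(B) d/dt[x + y] = y + (-x) = y - x, not identically 0
(C) d/dt[x*y] = (dx/dt)y + x(dy/dt) = y^2 - x^2, not identically 0
(D) d/dt[x^2 + y^2] = 2x*dx/dt + 2y*dy/dt = 2x*y + 2y*(-x) = 0

Only (D) has zero time-derivative. So x^2 + y^2 (the squared radius; trajectories are circles) is the conserved quantity.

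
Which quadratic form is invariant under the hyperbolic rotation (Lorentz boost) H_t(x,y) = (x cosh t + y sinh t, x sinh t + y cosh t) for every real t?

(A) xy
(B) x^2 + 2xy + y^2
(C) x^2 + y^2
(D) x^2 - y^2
D

Write x' = x cosh t + y sinh t, y' = x sinh t + y cosh t and substitute into each option:
(A) xy: (x cosh t + y sinh t)(x sinh t + y cosh t) = xy(cosh^2 t + sinh^2 t) + (x^2 + y^2) sinh t cosh t = xy cosh 2t + (x^2 + y^2)(sinh 2t)/2   [not invariant for t != 0]
(B) x^2 + 2xy + y^2: (x' + y')^2 with x' + y' = (x + y)(cosh t + sinh t) = (x + y)e^t, so it becomes (x + y)^2 e^(2t)   [not invariant for t != 0]
(C) x^2 + y^2: (x cosh t + y sinh t)^2 + (x sinh t + y cosh t)^2 = (x^2 + y^2)(cosh^2 t + sinh^2 t) + 4xy sinh t cosh t = (x^2 + y^2) cosh 2t + 2xy sinh 2t   [not invariant for t != 0]
(D) x^2 - y^2: (x cosh t + y sinh t)^2 - (x sinh t + y cosh t)^2 = x^2(cosh^2 t - sinh^2 t) + 2xy(cosh t sinh t - sinh t cosh t) + y^2(sinh^2 t - cosh^2 t) = x^2 - y^2   [invariant, using cosh^2 t - sinh^2 t = 1]

Only (D) x^2 - y^2 is unchanged; it is the Minkowski form preserved by Lorentz boosts, just as x^2 + y^2 is preserved by ordinary rotations.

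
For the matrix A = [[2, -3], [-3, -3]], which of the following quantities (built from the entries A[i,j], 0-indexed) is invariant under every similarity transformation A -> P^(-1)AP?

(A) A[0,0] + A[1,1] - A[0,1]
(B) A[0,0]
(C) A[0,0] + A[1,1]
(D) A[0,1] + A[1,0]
C

A[0,0] + A[1,1] is the trace of A. By the cyclic property of the trace, tr(P^(-1)AP) = tr(APP^(-1)) = tr(A), so it is the same for every matrix similar to A.

The other combinations are not similarity invariants. For example, take P = [[1, 2], [0, 1]] (det P = 1), so P^(-1) = [[1, -2], [0, 1]] and
B = P^(-1)AP = [[8, 19], [-3, -9]].
Evaluating each option on A and on B:
(A) A[0,0] + A[1,1] - A[0,1]: 2 for A, -20 for B -> changes
(B) A[0,0]: 2 for A, 8 for B -> changes
(C) A[0,0] + A[1,1]: -1 for A, -1 for B -> unchanged
(D) A[0,1] + A[1,0]: -6 for A, 16 for B -> changes

Only (C) A[0,0] + A[1,1] = -1 survives (and it does so for every P, not just this one), so it is the invariant.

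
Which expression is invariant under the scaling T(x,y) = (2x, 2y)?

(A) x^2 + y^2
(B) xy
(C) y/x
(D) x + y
C

Under the uniform scaling T(x,y) = (2x, 2y):
Substitute the transformed coordinates into each option and compare with the original:
(A) x^2 + y^2  ->  (2x)^2 + (2y)^2 = 4x^2 + 4y^2   [differs from x^2 + y^2: not invariant]
(B) xy  ->  (2x)(2y) = 4xy   [differs from xy: not invariant]
(C) y/x  ->  (2y)/(2x) = y/x   [equals y/x: invariant]
(D) x + y  ->  (2x) + (2y) = 2x + 2y   [differs from x + y: not invariant]

Only option (C), y/x, is unchanged by the transformation.
The common factor 2 cancels in a ratio of coordinates, while sums, products and sums of squares pick up factors of 2 or 4.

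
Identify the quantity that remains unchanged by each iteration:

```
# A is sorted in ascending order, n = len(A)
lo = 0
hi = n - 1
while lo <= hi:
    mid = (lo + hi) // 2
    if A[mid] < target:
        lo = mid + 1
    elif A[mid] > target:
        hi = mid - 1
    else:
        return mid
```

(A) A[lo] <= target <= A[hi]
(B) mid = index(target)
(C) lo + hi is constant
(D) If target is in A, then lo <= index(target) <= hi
D

A loop invariant must hold before the first iteration and be re-established by every execution of the body.

(D) If target is in A, then lo <= index(target) <= hi: Before the loop [lo, hi] = [0, n-1] covers every index. When A[mid] < target, sortedness puts target strictly to the right of mid, so setting lo = mid + 1 keeps index(target) in [lo, hi]; symmetrically for hi = mid - 1. Hence 'if target is in A then lo <= index(target) <= hi' holds after every iteration, and when lo > hi it proves target is absent.

The other options fail:
(A) A[lo] <= target <= A[hi]: fails when target is not in A (e.g. target < A[0] already violates it before the loop), so it is not maintained in general.
(B) mid = index(target): mid is just the current probe; it equals index(target) only on the iteration that returns.
(C) lo + hi is constant: each iteration moves exactly one of lo, hi, so lo + hi changes (e.g. 0 + (n-1) becomes (mid+1) + (n-1)).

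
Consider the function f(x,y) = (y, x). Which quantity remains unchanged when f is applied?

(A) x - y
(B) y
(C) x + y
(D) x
C

For f(x,y) = (y, x):
After applying f: x' = y, y' = x. So x' + y' = y + x = x + y.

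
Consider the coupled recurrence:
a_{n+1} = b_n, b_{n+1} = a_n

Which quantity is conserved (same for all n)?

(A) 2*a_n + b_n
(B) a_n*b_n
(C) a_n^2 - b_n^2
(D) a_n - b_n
B

Replace a_n by a_{n+1} = b_n and b_n by b_{n+1} = a_n in each option and simplify:
(A) 2*a_n + b_n  ->  2*(b_n) + (a_n) = a_n + 2*b_n   [not conserved]
(B) a_n*b_n  ->  (b_n)*(a_n) = a_n*b_n   [conserved]
(C) a_n^2 - b_n^2  ->  (b_n)^2 - (a_n)^2 = -a_n^2 + b_n^2   [not conserved]
(D) a_n - b_n  ->  (b_n) - (a_n) = -a_n + b_n   [not conserved]

Only (B) a_n*b_n returns to itself after one step, so it is the conserved quantity.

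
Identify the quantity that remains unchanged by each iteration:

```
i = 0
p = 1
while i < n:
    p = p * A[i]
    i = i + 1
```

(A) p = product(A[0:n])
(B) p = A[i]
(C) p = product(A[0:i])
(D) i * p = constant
C

A loop invariant must hold before the first iteration and be re-established by every execution of the body.

(C) p = product(A[0:i]): Initially i = 0 and p = 1 = product of the empty slice A[0:0]. If p = product(A[0:i]) holds at the top of an iteration, the body sets p to product(A[0:i]) * A[i] = product(A[0:i+1]) and then i to i+1, so the property is restored. At exit i = n, giving p = product(A[0:n]).

The other options fail:
(A) p = product(A[0:n]): false before the loop (p = 1, not the full product) -- it only becomes true at exit.
(B) p = A[i]: after the first iteration p = A[0] but i = 1; in general p is a product of several elements, not a single one.
(D) i * p = constant: initially i * p = 0, but after one iteration it is 1 * A[0], which is nonzero in general.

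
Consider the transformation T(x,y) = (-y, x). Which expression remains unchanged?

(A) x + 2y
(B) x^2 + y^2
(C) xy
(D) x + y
B

An expression E(x,y) is invariant under T if E(T(x,y)) = E(x,y). Here T(x,y) = (-y, x).
Substitute the transformed coordinates into each option and compare with the original:
(A) x + 2y  ->  (-y) + 2(x) = 2x - y   [differs from x + 2y: not invariant]
(B) x^2 + y^2  ->  (-y)^2 + (x)^2 = x^2 + y^2   [equals x^2 + y^2: invariant]
(C) xy  ->  (-y)(x) = -xy   [differs from xy: not invariant]
(D) x + y  ->  (-y) + (x) = x - y   [differs from x + y: not invariant]

Only option (B), x^2 + y^2, is unchanged by the transformation.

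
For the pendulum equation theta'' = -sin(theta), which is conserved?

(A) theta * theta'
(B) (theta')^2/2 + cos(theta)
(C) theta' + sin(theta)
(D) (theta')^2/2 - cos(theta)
D

A first integral I satisfies dI/dt = 0 along every solution. Differentiate each option and use the equation of motion:
(A) d/dt[theta * theta'] = (theta')^2 + theta theta'' = (theta')^2 - theta sin(theta), not identically 0
(B) d/dt[(theta')^2/2 + cos(theta)] = theta' theta'' - sin(theta) theta' = -2 theta' sin(theta), not identically 0
(C) d/dt[theta' + sin(theta)] = theta'' + cos(theta) theta' = -sin(theta) + theta' cos(theta), not identically 0
(D) d/dt[(theta')^2/2 - cos(theta)] = theta' theta'' + sin(theta) theta' = theta'(-sin(theta)) + theta' sin(theta) = 0

Only (D) has zero time-derivative. This is the total energy: kinetic (theta')^2/2 plus potential -cos(theta).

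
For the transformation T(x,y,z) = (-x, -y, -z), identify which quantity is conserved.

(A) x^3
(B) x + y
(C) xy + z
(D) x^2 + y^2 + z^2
D

Apply T(x,y,z) = (-x, -y, -z) to each option, i.e. replace (x, y, z) by the transformed coordinates.
Substitute the transformed coordinates into each option and compare with the original:
(A) x^3  ->  (-x)^3 = -x^3   [differs from x^3: not invariant]
(B) x + y  ->  (-x) + (-y) = -x - y   [differs from x + y: not invariant]
(C) xy + z  ->  (-x)(-y) + (-z) = xy - z   [differs from xy + z: not invariant]
(D) x^2 + y^2 + z^2  ->  (-x)^2 + (-y)^2 + (-z)^2 = x^2 + y^2 + z^2   [equals x^2 + y^2 + z^2: invariant]

Only option (D), x^2 + y^2 + z^2, is unchanged by the transformation.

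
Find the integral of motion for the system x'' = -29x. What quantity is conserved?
E = (x')^2 + 29x^2

Multiply the equation by x':
x' * x'' = -29x * x'
The left side is d/dt[(x')^2/2] and the right side is d/dt[-29x^2/2], so
d/dt[(x')^2/2 + 29x^2/2] = 0, i.e. (x')^2/2 + 29x^2/2 = constant.
Multiplying by 2, the integral of motion is E = (x')^2 + 29x^2.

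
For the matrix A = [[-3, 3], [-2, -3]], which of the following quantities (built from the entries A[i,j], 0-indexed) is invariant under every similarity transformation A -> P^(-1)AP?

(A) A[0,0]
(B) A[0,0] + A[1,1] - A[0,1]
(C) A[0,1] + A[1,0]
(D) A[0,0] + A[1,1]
D

A[0,0] + A[1,1] is the trace of A. By the cyclic property of the trace, tr(P^(-1)AP) = tr(APP^(-1)) = tr(A), so it is the same for every matrix similar to A.

The other combinations are not similarity invariants. For example, take P = [[1, 2], [0, 1]] (det P = 1), so P^(-1) = [[1, -2], [0, 1]] and
B = P^(-1)AP = [[1, 11], [-2, -7]].
Evaluating each option on A and on B:
(A) A[0,0]: -3 for A, 1 for B -> changes
(B) A[0,0] + A[1,1] - A[0,1]: -9 for A, -17 for B -> changes
(C) A[0,1] + A[1,0]: 1 for A, 9 for B -> changes
(D) A[0,0] + A[1,1]: -6 for A, -6 for B -> unchanged

Only (D) A[0,0] + A[1,1] = -6 survives (and it does so for every P, not just this one), so it is the invariant.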